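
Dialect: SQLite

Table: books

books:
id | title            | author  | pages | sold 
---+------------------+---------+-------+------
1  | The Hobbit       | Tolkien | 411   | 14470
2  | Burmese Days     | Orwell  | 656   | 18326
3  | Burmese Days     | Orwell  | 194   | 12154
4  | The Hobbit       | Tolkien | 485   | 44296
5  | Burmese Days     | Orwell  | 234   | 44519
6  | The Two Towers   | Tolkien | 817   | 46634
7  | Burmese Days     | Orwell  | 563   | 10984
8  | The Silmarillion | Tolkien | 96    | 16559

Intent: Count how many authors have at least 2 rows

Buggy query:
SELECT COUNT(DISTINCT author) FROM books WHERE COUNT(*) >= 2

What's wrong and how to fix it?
Bug: COUNT(*) cannot appear in WHERE; the per-group count doesn't exist yet

Fix: Group first with HAVING COUNT(*) >= 2, then COUNT the resulting groups

Corrected query:
SELECT COUNT(*) FROM (SELECT author FROM books GROUP BY author HAVING COUNT(*) >= 2)

Result:
COUNT(*)
--------
2       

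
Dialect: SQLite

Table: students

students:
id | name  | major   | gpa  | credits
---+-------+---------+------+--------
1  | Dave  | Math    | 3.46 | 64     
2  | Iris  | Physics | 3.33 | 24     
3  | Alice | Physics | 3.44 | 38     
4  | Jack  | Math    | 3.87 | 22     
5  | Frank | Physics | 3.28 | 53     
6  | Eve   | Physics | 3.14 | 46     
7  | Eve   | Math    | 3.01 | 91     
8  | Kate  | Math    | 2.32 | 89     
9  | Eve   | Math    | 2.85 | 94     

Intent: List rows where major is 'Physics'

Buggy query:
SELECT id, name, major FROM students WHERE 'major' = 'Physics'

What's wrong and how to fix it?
Bug: Single quotes denote string literals in SQL; the column name is being compared as a constant string

Fix: Remove the quotes around the column name (or use double quotes for an identifier)

Corrected query:
SELECT id, name, major FROM students WHERE major = 'Physics'

Result:
id | name  | major  
---+-------+--------
2  | Iris  | Physics
3  | Alice | Physics
5  | Frank | Physics
6  | Eve   | Physics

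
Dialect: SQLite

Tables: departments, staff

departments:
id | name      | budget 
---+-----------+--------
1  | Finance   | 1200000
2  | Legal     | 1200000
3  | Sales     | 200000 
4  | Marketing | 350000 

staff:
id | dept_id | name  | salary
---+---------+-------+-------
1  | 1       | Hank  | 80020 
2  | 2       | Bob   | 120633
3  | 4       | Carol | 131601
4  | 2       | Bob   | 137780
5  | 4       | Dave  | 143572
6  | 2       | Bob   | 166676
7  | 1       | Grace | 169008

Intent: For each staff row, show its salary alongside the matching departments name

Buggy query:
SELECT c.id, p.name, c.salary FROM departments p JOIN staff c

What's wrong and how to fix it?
Bug: JOIN with no ON clause produces a cartesian product; every staff row pairs with every departments row

Fix: Specify the join condition linking the foreign key to the parent id

Corrected query:
SELECT c.id, p.name, c.salary FROM departments p JOIN staff c ON c.dept_id = p.id

Result:
id | name      | salary
---+-----------+-------
1  | Finance   | 80020 
2  | Legal     | 120633
3  | Marketing | 131601
4  | Legal     | 137780
5  | Marketing | 143572
6  | Legal     | 166676
7  | Finance   | 169008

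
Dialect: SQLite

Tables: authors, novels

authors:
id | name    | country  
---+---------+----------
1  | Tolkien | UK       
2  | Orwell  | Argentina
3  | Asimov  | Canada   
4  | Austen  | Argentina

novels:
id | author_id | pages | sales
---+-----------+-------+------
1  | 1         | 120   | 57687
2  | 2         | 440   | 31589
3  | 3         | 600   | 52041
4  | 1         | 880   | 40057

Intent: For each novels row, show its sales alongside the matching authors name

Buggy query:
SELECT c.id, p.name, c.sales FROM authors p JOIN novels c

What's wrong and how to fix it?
Bug: JOIN with no ON clause produces a cartesian product; every novels row pairs with every authors row

Fix: Specify the join condition linking the foreign key to the parent id

Corrected query:
SELECT c.id, p.name, c.sales FROM authors p JOIN novels c ON c.author_id = p.id

Result:
id | name    | sales
---+---------+------
1  | Tolkien | 57687
2  | Orwell  | 31589
3  | Asimov  | 52041
4  | Tolkien | 40057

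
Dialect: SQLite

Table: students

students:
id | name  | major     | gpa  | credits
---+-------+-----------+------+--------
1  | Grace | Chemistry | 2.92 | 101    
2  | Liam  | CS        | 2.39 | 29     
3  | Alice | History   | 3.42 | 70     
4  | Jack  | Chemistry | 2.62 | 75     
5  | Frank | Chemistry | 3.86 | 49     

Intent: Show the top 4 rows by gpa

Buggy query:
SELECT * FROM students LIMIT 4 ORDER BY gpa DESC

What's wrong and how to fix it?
Bug: ORDER BY cannot follow LIMIT; LIMIT is the final clause

Fix: Swap the clauses: ORDER BY first, then LIMIT

Corrected query:
SELECT * FROM students ORDER BY gpa DESC LIMIT 4

Result:
id | name  | major     | gpa  | credits
---+-------+-----------+------+--------
5  | Frank | Chemistry | 3.86 | 49     
3  | Alice | History   | 3.42 | 70     
1  | Grace | Chemistry | 2.92 | 101    
4  | Jack  | Chemistry | 2.62 | 75     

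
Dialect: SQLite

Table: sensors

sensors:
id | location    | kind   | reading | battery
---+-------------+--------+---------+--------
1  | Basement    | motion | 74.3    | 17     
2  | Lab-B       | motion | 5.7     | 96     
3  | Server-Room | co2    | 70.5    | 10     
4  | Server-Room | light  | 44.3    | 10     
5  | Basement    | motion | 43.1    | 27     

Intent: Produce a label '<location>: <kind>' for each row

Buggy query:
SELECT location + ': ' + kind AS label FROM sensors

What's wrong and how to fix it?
Bug: '+' is numeric addition; on text columns SQLite converts them to 0 instead of concatenating

Fix: Replace + with || to concatenate text

Corrected query:
SELECT location || ': ' || kind AS label FROM sensors

Result:
label             
------------------
Basement: motion  
Lab-B: motion     
Server-Room: co2  
Server-Room: light
Basement: motion  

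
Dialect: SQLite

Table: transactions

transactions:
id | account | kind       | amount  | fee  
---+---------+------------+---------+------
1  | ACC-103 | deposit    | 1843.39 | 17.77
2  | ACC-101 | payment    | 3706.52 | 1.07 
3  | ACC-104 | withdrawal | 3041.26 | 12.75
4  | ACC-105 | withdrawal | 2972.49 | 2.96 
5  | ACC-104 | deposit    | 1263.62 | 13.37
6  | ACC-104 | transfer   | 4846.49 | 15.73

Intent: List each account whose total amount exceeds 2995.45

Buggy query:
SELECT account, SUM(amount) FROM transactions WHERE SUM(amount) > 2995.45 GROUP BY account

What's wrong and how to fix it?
Bug: Aggregate functions cannot appear in a WHERE clause

Fix: Move the aggregate condition to a HAVING clause

Corrected query:
SELECT account, SUM(amount) FROM transactions GROUP BY account HAVING SUM(amount) > 2995.45

Result:
account | SUM(amount)
--------+------------
ACC-101 | 3706.52    
ACC-104 | 9151.37    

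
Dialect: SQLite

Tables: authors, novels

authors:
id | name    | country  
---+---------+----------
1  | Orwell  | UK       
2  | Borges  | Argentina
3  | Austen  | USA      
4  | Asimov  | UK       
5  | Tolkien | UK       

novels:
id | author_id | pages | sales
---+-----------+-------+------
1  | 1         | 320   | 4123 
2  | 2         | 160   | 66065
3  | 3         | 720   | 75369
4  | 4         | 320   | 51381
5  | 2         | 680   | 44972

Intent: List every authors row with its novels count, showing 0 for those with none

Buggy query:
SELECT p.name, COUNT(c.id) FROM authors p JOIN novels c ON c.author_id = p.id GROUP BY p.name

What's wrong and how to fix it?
Bug: INNER JOIN drops authors rows that have no matching novels rows

Fix: Switch to LEFT JOIN to retain unmatched parent rows

Corrected query:
SELECT p.name, COUNT(c.id) FROM authors p LEFT JOIN novels c ON c.author_id = p.id GROUP BY p.name

Result:
name    | COUNT(c.id)
--------+------------
Asimov  | 1          
Austen  | 1          
Borges  | 2          
Orwell  | 1          
Tolkien | 0          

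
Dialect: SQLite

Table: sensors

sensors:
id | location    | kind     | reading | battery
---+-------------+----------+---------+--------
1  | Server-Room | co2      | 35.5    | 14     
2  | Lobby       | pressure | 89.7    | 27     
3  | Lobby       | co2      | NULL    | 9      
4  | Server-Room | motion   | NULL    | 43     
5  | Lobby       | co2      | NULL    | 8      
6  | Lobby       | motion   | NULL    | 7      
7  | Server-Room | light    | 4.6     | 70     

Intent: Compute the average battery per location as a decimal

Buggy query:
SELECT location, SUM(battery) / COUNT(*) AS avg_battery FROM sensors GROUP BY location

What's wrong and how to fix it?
Bug: Both operands are integers, so '/' performs integer division and truncates

Fix: Cast one side to REAL so the division keeps the fractional part

Corrected query:
SELECT location, SUM(battery) * 1.0 / COUNT(*) AS avg_battery FROM sensors GROUP BY location

Result:
location    | avg_battery
------------+------------
Lobby       | 12.75      
Server-Room | 42.333333  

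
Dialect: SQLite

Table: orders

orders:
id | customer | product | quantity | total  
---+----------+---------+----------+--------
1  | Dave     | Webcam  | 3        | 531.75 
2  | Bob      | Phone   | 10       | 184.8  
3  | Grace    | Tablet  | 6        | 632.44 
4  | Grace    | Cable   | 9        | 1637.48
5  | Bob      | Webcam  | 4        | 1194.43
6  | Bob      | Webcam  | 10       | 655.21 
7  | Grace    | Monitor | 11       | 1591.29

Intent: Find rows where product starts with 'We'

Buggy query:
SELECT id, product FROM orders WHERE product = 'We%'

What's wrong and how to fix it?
Bug: '=' compares the literal string including the % character; pattern matching needs LIKE

Fix: Use LIKE for wildcard pattern matching

Corrected query:
SELECT id, product FROM orders WHERE product LIKE 'We%'

Result:
id | product
---+--------
1  | Webcam 
5  | Webcam 
6  | Webcam 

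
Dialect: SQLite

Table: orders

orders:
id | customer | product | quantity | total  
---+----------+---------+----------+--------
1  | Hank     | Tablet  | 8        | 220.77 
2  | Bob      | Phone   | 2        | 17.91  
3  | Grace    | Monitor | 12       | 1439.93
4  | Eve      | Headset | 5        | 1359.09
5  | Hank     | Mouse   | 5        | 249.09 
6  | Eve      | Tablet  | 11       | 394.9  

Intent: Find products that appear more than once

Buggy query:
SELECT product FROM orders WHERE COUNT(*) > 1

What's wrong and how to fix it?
Bug: COUNT(*) is an aggregate and cannot be used in WHERE

Fix: Group first, then use HAVING for the count condition

Corrected query:
SELECT product FROM orders GROUP BY product HAVING COUNT(*) > 1

Result:
product
-------
Tablet 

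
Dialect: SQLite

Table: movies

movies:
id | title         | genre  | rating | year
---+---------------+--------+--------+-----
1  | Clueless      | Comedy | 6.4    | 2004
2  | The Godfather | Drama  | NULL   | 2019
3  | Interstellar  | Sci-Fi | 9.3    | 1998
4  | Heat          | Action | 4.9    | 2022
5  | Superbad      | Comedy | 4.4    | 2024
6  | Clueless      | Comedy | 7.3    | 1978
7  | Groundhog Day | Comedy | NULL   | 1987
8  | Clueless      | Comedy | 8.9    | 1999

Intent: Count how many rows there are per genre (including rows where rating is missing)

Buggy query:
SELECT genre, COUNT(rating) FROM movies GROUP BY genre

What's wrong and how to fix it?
Bug: COUNT(column) counts non-NULL values only; rows with NULL rating aren't counted

Fix: Replace COUNT(rating) with COUNT(*)

Corrected query:
SELECT genre, COUNT(*) FROM movies GROUP BY genre

Result:
genre  | COUNT(*)
-------+---------
Action | 1       
Comedy | 5       
Drama  | 1       
Sci-Fi | 1       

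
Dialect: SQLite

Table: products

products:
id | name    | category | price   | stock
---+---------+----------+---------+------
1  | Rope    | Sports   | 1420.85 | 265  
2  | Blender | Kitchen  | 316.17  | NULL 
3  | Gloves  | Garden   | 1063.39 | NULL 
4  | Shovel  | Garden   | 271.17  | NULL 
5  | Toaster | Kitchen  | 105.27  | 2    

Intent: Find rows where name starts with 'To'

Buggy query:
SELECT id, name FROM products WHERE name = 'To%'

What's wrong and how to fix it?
Bug: Wildcards only work with LIKE; '=' treats '%' as a literal character

Fix: Replace '=' with LIKE so 'To%' is treated as a pattern

Corrected query:
SELECT id, name FROM products WHERE name LIKE 'To%'

Result:
id | name   
---+--------
5  | Toaster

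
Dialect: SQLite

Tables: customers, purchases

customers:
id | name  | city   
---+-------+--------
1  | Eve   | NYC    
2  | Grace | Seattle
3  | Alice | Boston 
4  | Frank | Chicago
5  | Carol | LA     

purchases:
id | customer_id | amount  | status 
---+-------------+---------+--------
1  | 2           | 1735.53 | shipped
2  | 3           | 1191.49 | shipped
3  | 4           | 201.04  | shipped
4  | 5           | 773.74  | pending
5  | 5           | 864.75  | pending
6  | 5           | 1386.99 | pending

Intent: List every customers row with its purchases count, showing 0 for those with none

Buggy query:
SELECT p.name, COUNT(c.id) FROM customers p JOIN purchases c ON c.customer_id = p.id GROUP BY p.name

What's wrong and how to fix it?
Bug: An inner join excludes parents with zero children

Fix: Use LEFT JOIN so parents without children still appear (COUNT(c.id) gives 0)

Corrected query:
SELECT p.name, COUNT(c.id) FROM customers p LEFT JOIN purchases c ON c.customer_id = p.id GROUP BY p.name

Result:
name  | COUNT(c.id)
------+------------
Alice | 1          
Carol | 3          
Eve   | 0          
Frank | 1          
Grace | 1          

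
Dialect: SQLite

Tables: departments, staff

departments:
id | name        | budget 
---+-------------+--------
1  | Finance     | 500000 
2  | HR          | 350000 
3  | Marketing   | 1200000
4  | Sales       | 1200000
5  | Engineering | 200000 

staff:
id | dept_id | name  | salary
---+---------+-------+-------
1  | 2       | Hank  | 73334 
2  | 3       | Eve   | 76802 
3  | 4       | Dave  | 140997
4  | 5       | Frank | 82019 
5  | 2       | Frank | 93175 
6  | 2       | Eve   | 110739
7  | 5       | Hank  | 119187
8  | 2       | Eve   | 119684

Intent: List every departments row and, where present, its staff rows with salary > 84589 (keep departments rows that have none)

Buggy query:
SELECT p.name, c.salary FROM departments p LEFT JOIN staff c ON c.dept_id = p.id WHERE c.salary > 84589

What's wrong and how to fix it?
Bug: A WHERE condition on the right-hand table after LEFT JOIN drops unmatched parents

Fix: Move the right-table condition into the ON clause so unmatched parents are kept

Corrected query:
SELECT p.name, c.salary FROM departments p LEFT JOIN staff c ON c.dept_id = p.id AND c.salary > 84589

Result:
name        | salary
------------+-------
Finance     | NULL  
HR          | 93175 
HR          | 110739
HR          | 119684
Marketing   | NULL  
Sales       | 140997
Engineering | 119187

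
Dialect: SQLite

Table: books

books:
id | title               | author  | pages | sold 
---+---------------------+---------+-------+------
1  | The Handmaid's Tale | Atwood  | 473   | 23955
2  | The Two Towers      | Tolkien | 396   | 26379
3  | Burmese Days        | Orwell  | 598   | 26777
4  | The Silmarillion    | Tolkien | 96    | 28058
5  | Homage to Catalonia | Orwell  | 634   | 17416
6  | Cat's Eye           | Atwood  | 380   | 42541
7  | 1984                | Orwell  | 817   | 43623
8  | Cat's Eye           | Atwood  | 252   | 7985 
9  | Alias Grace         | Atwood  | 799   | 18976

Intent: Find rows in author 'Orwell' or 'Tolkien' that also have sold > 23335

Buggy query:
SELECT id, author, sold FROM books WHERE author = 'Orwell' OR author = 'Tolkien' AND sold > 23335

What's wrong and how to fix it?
Bug: AND binds tighter than OR, so this parses as author = 'Orwell' OR (author = 'Tolkien' AND sold > 23335)

Fix: Group the OR with parentheses (or use IN), then AND the threshold

Corrected query:
SELECT id, author, sold FROM books WHERE (author = 'Orwell' OR author = 'Tolkien') AND sold > 23335

Result:
id | author  | sold 
---+---------+------
2  | Tolkien | 26379
3  | Orwell  | 26777
4  | Tolkien | 28058
7  | Orwell  | 43623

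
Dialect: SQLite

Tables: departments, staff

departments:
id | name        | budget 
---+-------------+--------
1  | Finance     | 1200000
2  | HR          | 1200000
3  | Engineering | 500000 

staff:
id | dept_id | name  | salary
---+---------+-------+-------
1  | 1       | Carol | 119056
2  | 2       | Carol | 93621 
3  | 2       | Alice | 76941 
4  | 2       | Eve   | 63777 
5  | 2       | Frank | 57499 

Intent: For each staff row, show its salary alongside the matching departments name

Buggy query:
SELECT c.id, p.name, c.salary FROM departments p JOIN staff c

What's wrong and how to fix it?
Bug: JOIN with no ON clause produces a cartesian product; every staff row pairs with every departments row

Fix: Specify the join condition linking the foreign key to the parent id

Corrected query:
SELECT c.id, p.name, c.salary FROM departments p JOIN staff c ON c.dept_id = p.id

Result:
id | name    | salary
---+---------+-------
1  | Finance | 119056
2  | HR      | 93621 
3  | HR      | 76941 
4  | HR      | 63777 
5  | HR      | 57499 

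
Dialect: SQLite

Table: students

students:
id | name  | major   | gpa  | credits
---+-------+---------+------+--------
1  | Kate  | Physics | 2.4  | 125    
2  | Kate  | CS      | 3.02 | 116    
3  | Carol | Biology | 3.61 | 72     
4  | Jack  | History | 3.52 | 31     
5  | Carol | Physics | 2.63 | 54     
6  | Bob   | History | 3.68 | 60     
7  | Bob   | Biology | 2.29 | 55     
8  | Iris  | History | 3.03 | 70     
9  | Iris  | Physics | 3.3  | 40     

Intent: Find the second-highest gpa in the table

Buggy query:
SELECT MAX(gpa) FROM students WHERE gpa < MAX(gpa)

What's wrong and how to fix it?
Bug: MAX(gpa) on the right of the comparison is an aggregate-in-WHERE error

Fix: Compute the overall MAX in a subquery, then take MAX of rows below it

Corrected query:
SELECT MAX(gpa) FROM students WHERE gpa < (SELECT MAX(gpa) FROM students)

Result:
MAX(gpa)
--------
3.61    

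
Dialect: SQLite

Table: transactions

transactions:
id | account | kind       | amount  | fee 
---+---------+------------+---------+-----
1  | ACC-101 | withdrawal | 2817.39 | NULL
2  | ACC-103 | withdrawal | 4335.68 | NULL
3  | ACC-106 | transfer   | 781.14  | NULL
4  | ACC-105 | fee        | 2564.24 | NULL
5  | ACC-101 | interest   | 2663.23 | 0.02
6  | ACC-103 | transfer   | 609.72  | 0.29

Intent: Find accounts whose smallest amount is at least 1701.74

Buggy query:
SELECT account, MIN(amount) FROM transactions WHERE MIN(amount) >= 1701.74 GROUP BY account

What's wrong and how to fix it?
Bug: MIN() in WHERE is a misuse of aggregate

Fix: Use HAVING for the per-group MIN condition

Corrected query:
SELECT account, MIN(amount) FROM transactions GROUP BY account HAVING MIN(amount) >= 1701.74

Result:
account | MIN(amount)
--------+------------
ACC-101 | 2663.23    
ACC-105 | 2564.24    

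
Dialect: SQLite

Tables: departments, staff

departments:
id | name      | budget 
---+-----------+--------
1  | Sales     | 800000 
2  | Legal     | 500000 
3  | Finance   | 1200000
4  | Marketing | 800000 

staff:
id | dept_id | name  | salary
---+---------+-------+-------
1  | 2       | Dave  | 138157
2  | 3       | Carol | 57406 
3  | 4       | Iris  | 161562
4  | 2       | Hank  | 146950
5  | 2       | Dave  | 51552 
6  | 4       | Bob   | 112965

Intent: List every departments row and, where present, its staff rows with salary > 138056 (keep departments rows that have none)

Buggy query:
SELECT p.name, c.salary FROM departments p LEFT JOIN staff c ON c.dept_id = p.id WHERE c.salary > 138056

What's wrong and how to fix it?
Bug: A WHERE condition on the right-hand table after LEFT JOIN drops unmatched parents

Fix: Move the right-table condition into the ON clause so unmatched parents are kept

Corrected query:
SELECT p.name, c.salary FROM departments p LEFT JOIN staff c ON c.dept_id = p.id AND c.salary > 138056

Result:
name      | salary
----------+-------
Sales     | NULL  
Legal     | 138157
Legal     | 146950
Finance   | NULL  
Marketing | 161562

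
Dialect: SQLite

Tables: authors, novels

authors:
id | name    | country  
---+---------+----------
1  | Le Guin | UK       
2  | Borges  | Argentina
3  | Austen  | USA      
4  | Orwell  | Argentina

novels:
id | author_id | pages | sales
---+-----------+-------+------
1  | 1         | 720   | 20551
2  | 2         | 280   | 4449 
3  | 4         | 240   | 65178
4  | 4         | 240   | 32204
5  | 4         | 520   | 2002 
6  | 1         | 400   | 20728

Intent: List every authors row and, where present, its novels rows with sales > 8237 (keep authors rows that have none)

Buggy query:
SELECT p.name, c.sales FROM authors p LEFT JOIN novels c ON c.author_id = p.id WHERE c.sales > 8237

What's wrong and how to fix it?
Bug: Filtering c.sales in WHERE discards the NULL rows produced by LEFT JOIN, turning it into an inner join

Fix: Put 'c.sales > 8237' in the JOIN's ON clause instead of WHERE

Corrected query:
SELECT p.name, c.sales FROM authors p LEFT JOIN novels c ON c.author_id = p.id AND c.sales > 8237

Result:
name    | sales
--------+------
Le Guin | 20551
Le Guin | 20728
Borges  | NULL 
Austen  | NULL 
Orwell  | 32204
Orwell  | 65178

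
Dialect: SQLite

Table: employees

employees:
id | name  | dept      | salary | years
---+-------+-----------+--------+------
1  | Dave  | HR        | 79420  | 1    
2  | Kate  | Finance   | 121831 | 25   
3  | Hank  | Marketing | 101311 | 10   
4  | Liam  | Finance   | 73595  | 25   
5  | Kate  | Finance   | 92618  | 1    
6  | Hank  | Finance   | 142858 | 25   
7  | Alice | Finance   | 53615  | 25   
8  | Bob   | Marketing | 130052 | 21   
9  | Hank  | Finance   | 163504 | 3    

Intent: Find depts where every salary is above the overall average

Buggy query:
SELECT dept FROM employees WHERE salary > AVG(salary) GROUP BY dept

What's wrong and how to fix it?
Bug: AVG() is an aggregate; it can't sit directly in WHERE

Fix: Compute the overall average in a scalar subquery and compare each group's MIN against it in HAVING

Corrected query:
SELECT dept FROM employees GROUP BY dept HAVING MIN(salary) > (SELECT AVG(salary) FROM employees)

Result:
(no rows)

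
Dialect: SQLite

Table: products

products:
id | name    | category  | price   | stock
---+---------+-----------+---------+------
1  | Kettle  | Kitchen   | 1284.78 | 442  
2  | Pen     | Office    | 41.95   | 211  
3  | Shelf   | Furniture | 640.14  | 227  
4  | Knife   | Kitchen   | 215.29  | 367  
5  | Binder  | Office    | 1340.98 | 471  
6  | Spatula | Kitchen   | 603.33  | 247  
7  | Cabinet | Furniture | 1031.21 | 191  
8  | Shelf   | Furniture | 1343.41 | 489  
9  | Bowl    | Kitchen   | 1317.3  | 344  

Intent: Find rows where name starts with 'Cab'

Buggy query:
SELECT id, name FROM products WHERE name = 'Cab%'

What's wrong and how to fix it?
Bug: Wildcards only work with LIKE; '=' treats '%' as a literal character

Fix: Replace '=' with LIKE so 'Cab%' is treated as a pattern

Corrected query:
SELECT id, name FROM products WHERE name LIKE 'Cab%'

Result:
id | name   
---+--------
7  | Cabinet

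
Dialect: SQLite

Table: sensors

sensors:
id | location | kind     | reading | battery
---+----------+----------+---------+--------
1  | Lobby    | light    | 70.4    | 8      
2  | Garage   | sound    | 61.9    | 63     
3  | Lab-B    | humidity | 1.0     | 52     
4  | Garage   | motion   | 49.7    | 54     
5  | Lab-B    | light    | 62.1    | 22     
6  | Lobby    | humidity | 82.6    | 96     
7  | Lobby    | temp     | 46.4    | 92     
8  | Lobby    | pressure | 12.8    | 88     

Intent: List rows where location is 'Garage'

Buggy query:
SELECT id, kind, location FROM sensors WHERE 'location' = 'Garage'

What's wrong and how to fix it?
Bug: Single quotes denote string literals in SQL; the column name is being compared as a constant string

Fix: Reference the column as location without single quotes

Corrected query:
SELECT id, kind, location FROM sensors WHERE location = 'Garage'

Result:
id | kind   | location
---+--------+---------
2  | sound  | Garage  
4  | motion | Garage  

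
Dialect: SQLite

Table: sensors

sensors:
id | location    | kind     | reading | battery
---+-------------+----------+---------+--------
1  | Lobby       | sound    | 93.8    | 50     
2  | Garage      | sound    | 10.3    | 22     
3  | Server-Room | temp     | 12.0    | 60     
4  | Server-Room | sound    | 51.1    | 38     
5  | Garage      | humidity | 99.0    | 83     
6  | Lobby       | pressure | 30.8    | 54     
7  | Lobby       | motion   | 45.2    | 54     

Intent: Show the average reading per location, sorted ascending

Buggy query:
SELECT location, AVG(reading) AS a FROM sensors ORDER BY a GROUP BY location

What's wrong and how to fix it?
Bug: GROUP BY must precede ORDER BY

Fix: Move ORDER BY to the end, after GROUP BY

Corrected query:
SELECT location, AVG(reading) AS a FROM sensors GROUP BY location ORDER BY a

Result:
location    | a    
------------+------
Server-Room | 31.55
Garage      | 54.65
Lobby       | 56.6 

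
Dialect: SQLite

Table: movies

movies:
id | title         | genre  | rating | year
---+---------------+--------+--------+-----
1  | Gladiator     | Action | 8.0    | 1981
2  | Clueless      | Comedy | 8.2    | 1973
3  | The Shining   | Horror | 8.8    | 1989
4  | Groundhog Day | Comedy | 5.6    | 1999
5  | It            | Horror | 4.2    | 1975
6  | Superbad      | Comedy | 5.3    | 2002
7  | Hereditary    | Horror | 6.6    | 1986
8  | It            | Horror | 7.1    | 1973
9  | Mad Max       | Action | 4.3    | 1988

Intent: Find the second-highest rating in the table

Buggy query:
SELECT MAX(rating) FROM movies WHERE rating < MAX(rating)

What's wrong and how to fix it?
Bug: MAX(rating) on the right of the comparison is an aggregate-in-WHERE error

Fix: Compute the overall MAX in a subquery, then take MAX of rows below it

Corrected query:
SELECT MAX(rating) FROM movies WHERE rating < (SELECT MAX(rating) FROM movies)

Result:
MAX(rating)
-----------
8.2        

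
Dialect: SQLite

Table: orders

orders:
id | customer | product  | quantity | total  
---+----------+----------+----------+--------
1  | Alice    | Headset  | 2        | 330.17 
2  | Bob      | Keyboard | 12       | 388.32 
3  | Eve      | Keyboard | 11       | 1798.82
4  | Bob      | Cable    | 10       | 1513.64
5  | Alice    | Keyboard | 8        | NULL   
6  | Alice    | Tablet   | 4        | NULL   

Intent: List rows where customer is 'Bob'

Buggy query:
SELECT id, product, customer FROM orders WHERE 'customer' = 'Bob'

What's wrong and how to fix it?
Bug: Single quotes denote string literals in SQL; the column name is being compared as a constant string

Fix: Reference the column as customer without single quotes

Corrected query:
SELECT id, product, customer FROM orders WHERE customer = 'Bob'

Result:
id | product  | customer
---+----------+---------
2  | Keyboard | Bob     
4  | Cable    | Bob     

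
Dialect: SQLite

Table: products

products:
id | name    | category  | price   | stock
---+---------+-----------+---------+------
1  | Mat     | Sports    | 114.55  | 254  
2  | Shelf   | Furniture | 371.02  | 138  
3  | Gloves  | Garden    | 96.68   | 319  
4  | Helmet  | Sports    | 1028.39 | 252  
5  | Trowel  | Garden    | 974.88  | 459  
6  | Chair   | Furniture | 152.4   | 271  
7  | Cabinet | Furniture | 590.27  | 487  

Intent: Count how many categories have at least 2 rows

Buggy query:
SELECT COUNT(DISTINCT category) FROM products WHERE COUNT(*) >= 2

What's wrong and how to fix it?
Bug: WHERE filters individual rows, not groups, so a group-level COUNT is invalid there

Fix: Group first with HAVING COUNT(*) >= 2, then COUNT the resulting groups

Corrected query:
SELECT COUNT(*) FROM (SELECT category FROM products GROUP BY category HAVING COUNT(*) >= 2)

Result:
COUNT(*)
--------
3       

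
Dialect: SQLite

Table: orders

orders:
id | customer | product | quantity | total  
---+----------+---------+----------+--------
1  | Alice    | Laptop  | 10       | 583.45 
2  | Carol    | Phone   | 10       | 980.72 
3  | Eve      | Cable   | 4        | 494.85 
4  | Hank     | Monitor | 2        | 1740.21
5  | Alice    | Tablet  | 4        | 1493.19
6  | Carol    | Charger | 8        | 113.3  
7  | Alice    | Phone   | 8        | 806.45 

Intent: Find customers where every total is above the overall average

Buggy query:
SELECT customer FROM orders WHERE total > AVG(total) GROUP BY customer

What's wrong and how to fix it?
Bug: WHERE evaluates per row before aggregation, so AVG() is unavailable

Fix: Use a subquery for AVG and a HAVING MIN(...) filter so the condition holds for every row in the group

Corrected query:
SELECT customer FROM orders GROUP BY customer HAVING MIN(total) > (SELECT AVG(total) FROM orders)

Result:
customer
--------
Hank    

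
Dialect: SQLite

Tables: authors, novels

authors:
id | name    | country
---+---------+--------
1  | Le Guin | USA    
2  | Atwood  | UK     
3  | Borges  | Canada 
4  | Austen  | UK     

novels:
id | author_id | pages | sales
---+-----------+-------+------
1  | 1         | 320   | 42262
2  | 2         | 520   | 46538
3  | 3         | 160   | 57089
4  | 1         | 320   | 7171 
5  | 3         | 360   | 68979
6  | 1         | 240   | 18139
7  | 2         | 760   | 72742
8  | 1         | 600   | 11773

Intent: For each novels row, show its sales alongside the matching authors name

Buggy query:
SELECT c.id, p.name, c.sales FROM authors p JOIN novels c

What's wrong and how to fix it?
Bug: JOIN with no ON clause produces a cartesian product; every novels row pairs with every authors row

Fix: Specify the join condition linking the foreign key to the parent id

Corrected query:
SELECT c.id, p.name, c.sales FROM authors p JOIN novels c ON c.author_id = p.id

Result:
id | name    | sales
---+---------+------
1  | Le Guin | 42262
2  | Atwood  | 46538
3  | Borges  | 57089
4  | Le Guin | 7171 
5  | Borges  | 68979
6  | Le Guin | 18139
7  | Atwood  | 72742
8  | Le Guin | 11773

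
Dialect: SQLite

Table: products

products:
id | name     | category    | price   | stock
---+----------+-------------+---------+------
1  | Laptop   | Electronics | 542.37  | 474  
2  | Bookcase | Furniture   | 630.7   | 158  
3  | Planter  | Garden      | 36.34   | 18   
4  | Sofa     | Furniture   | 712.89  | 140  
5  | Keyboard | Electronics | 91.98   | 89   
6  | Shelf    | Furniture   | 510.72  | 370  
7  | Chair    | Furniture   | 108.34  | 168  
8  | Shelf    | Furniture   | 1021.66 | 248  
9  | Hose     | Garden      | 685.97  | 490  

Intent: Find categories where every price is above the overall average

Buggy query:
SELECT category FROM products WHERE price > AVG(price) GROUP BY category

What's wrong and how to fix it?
Bug: WHERE evaluates per row before aggregation, so AVG() is unavailable

Fix: Use a subquery for AVG and a HAVING MIN(...) filter so the condition holds for every row in the group

Corrected query:
SELECT category FROM products GROUP BY category HAVING MIN(price) > (SELECT AVG(price) FROM products)

Result:
(no rows)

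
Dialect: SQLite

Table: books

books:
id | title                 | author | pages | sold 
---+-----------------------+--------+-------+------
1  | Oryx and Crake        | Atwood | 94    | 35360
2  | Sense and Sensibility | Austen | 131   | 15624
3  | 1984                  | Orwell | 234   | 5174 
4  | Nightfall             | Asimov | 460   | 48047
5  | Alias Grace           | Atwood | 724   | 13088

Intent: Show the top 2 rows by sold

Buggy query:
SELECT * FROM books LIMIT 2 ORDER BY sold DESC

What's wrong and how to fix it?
Bug: ORDER BY cannot follow LIMIT; LIMIT is the final clause

Fix: Sort with ORDER BY, then apply LIMIT

Corrected query:
SELECT * FROM books ORDER BY sold DESC LIMIT 2

Result:
id | title          | author | pages | sold 
---+----------------+--------+-------+------
4  | Nightfall      | Asimov | 460   | 48047
1  | Oryx and Crake | Atwood | 94    | 35360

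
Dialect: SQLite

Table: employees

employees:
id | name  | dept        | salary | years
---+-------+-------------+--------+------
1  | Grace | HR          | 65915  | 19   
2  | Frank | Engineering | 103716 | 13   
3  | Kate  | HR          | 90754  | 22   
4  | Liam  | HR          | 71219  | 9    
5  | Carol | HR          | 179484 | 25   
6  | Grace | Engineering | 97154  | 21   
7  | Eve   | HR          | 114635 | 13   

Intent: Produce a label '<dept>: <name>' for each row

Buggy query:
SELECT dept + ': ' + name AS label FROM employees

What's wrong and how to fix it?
Bug: '+' is numeric addition; on text columns SQLite converts them to 0 instead of concatenating

Fix: Replace + with || to concatenate text

Corrected query:
SELECT dept || ': ' || name AS label FROM employees

Result:
label             
------------------
HR: Grace         
Engineering: Frank
HR: Kate          
HR: Liam          
HR: Carol         
Engineering: Grace
HR: Eve           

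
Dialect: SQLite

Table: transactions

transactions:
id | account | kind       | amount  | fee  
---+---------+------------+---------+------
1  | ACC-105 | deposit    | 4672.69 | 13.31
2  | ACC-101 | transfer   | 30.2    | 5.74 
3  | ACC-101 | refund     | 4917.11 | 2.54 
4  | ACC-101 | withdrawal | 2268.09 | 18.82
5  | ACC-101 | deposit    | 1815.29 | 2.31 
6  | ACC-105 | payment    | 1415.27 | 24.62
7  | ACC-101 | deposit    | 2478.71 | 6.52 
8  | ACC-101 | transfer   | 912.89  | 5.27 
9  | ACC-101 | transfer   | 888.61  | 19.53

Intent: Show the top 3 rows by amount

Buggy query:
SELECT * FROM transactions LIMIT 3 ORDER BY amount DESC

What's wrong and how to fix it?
Bug: LIMIT must come after ORDER BY

Fix: Sort with ORDER BY, then apply LIMIT

Corrected query:
SELECT * FROM transactions ORDER BY amount DESC LIMIT 3

Result:
id | account | kind    | amount  | fee  
---+---------+---------+---------+------
3  | ACC-101 | refund  | 4917.11 | 2.54 
1  | ACC-105 | deposit | 4672.69 | 13.31
7  | ACC-101 | deposit | 2478.71 | 6.52 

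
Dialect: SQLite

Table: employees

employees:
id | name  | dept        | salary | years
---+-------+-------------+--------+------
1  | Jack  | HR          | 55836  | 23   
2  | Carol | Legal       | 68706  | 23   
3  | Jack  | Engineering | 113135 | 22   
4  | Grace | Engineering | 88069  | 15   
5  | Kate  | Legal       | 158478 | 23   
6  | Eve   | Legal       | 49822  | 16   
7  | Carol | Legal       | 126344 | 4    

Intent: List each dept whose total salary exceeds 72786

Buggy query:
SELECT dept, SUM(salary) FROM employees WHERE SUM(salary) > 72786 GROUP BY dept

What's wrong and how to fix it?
Bug: SUM(salary) is an aggregate, but WHERE filters rows before aggregation

Fix: Move the aggregate condition to a HAVING clause

Corrected query:
SELECT dept, SUM(salary) FROM employees GROUP BY dept HAVING SUM(salary) > 72786

Result:
dept        | SUM(salary)
------------+------------
Engineering | 201204     
Legal       | 403350     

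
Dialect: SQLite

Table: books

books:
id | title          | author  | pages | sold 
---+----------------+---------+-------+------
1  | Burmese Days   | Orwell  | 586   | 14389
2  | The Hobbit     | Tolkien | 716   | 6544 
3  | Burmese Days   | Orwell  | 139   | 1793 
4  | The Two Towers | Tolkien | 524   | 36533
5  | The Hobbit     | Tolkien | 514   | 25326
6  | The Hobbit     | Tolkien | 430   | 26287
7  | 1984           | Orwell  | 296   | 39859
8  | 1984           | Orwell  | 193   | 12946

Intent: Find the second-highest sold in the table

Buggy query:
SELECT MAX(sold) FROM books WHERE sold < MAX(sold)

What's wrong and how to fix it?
Bug: MAX(sold) on the right of the comparison is an aggregate-in-WHERE error

Fix: Put the inner MAX in a scalar subquery

Corrected query:
SELECT MAX(sold) FROM books WHERE sold < (SELECT MAX(sold) FROM books)

Result:
MAX(sold)
---------
36533    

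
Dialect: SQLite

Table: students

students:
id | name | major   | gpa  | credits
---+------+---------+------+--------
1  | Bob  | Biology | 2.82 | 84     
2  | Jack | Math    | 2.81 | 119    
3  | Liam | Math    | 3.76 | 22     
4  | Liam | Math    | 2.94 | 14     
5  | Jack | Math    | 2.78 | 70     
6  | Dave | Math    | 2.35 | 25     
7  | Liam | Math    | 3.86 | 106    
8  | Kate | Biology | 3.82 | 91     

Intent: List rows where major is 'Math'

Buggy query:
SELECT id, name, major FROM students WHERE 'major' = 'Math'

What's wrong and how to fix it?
Bug: Single quotes denote string literals in SQL; the column name is being compared as a constant string

Fix: Remove the quotes around the column name (or use double quotes for an identifier)

Corrected query:
SELECT id, name, major FROM students WHERE major = 'Math'

Result:
id | name | major
---+------+------
2  | Jack | Math 
3  | Liam | Math 
4  | Liam | Math 
5  | Jack | Math 
6  | Dave | Math 
7  | Liam | Math 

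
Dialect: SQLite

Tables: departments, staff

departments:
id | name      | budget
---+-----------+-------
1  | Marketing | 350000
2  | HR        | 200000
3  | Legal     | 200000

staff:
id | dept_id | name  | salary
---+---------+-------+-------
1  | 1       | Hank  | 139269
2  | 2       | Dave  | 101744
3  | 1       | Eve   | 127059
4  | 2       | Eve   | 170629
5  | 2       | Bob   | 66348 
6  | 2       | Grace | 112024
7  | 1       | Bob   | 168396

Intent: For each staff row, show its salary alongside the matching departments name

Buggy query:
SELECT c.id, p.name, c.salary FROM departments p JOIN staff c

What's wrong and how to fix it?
Bug: JOIN with no ON clause produces a cartesian product; every staff row pairs with every departments row

Fix: Specify the join condition linking the foreign key to the parent id

Corrected query:
SELECT c.id, p.name, c.salary FROM departments p JOIN staff c ON c.dept_id = p.id

Result:
id | name      | salary
---+-----------+-------
1  | Marketing | 139269
2  | HR        | 101744
3  | Marketing | 127059
4  | HR        | 170629
5  | HR        | 66348 
6  | HR        | 112024
7  | Marketing | 168396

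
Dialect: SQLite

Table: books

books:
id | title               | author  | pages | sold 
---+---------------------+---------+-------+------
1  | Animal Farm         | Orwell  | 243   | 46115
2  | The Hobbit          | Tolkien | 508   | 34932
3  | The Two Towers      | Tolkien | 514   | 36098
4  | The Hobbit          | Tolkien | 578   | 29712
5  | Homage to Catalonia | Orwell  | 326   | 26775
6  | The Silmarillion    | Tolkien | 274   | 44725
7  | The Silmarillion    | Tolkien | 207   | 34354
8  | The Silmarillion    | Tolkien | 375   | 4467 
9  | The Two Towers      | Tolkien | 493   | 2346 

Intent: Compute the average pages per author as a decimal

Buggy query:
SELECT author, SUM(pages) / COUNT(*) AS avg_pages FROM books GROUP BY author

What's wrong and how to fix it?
Bug: Both operands are integers, so '/' performs integer division and truncates

Fix: Cast one side to REAL so the division keeps the fractional part

Corrected query:
SELECT author, SUM(pages) * 1.0 / COUNT(*) AS avg_pages FROM books GROUP BY author

Result:
author  | avg_pages 
--------+-----------
Orwell  | 284.5     
Tolkien | 421.285714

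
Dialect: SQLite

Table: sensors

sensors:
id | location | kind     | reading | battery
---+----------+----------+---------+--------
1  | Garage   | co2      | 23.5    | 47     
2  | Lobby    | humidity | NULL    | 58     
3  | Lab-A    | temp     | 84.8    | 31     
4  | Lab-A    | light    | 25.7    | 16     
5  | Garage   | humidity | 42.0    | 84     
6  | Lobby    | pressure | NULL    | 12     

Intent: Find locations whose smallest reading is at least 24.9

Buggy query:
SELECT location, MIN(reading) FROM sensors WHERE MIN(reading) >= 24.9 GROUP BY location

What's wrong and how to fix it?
Bug: Aggregates like MIN are computed per group after WHERE runs

Fix: Use HAVING for the per-group MIN condition

Corrected query:
SELECT location, MIN(reading) FROM sensors GROUP BY location HAVING MIN(reading) >= 24.9

Result:
location | MIN(reading)
---------+-------------
Lab-A    | 25.7        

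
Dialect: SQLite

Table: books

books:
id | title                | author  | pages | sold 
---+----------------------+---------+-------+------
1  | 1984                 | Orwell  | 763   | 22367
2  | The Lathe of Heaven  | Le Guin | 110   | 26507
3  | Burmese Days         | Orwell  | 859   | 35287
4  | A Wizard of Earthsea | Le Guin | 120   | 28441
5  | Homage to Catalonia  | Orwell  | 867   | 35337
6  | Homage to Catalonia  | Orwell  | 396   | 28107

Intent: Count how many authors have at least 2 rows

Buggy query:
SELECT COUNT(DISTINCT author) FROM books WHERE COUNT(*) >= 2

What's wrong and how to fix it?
Bug: COUNT(*) cannot appear in WHERE; the per-group count doesn't exist yet

Fix: Use a subquery that GROUPs and filters with HAVING, then count its rows

Corrected query:
SELECT COUNT(*) FROM (SELECT author FROM books GROUP BY author HAVING COUNT(*) >= 2)

Result:
COUNT(*)
--------
2       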